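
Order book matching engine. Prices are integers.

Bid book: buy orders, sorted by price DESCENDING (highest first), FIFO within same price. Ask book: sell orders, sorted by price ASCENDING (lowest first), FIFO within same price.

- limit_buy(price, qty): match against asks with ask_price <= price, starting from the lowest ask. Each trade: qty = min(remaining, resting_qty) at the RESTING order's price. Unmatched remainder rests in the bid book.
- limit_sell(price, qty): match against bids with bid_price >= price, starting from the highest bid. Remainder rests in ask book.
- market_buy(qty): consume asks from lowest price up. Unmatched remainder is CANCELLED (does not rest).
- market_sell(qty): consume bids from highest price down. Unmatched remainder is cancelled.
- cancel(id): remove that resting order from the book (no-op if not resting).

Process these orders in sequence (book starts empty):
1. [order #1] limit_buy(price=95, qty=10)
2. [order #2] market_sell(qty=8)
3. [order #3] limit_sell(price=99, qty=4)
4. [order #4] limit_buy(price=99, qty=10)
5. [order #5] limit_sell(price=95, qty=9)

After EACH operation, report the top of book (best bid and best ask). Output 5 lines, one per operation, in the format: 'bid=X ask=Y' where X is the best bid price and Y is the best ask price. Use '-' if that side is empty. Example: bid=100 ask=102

Answer: bid=95 ask=-
bid=95 ask=-
bid=95 ask=99
bid=99 ask=-
bid=- ask=95

Derivation:
After op 1 [order #1] limit_buy(price=95, qty=10): fills=none; bids=[#1:10@95] asks=[-]
After op 2 [order #2] market_sell(qty=8): fills=#1x#2:8@95; bids=[#1:2@95] asks=[-]
After op 3 [order #3] limit_sell(price=99, qty=4): fills=none; bids=[#1:2@95] asks=[#3:4@99]
After op 4 [order #4] limit_buy(price=99, qty=10): fills=#4x#3:4@99; bids=[#4:6@99 #1:2@95] asks=[-]
After op 5 [order #5] limit_sell(price=95, qty=9): fills=#4x#5:6@99 #1x#5:2@95; bids=[-] asks=[#5:1@95]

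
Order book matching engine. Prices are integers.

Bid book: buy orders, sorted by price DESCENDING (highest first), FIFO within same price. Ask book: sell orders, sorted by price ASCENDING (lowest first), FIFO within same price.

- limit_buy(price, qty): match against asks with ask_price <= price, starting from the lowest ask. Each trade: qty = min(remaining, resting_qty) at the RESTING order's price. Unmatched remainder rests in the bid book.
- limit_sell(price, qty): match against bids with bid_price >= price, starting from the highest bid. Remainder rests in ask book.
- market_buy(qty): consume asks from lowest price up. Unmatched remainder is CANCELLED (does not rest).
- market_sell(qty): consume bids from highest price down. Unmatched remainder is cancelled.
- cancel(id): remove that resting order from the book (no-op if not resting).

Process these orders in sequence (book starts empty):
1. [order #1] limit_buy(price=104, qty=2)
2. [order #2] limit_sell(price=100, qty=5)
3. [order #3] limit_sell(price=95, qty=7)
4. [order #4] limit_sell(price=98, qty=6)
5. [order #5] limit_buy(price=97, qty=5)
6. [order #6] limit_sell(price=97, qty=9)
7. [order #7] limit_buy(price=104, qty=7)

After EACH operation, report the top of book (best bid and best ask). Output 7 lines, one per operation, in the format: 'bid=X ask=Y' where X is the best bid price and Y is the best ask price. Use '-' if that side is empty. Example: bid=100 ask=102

After op 1 [order #1] limit_buy(price=104, qty=2): fills=none; bids=[#1:2@104] asks=[-]
After op 2 [order #2] limit_sell(price=100, qty=5): fills=#1x#2:2@104; bids=[-] asks=[#2:3@100]
After op 3 [order #3] limit_sell(price=95, qty=7): fills=none; bids=[-] asks=[#3:7@95 #2:3@100]
After op 4 [order #4] limit_sell(price=98, qty=6): fills=none; bids=[-] asks=[#3:7@95 #4:6@98 #2:3@100]
After op 5 [order #5] limit_buy(price=97, qty=5): fills=#5x#3:5@95; bids=[-] asks=[#3:2@95 #4:6@98 #2:3@100]
After op 6 [order #6] limit_sell(price=97, qty=9): fills=none; bids=[-] asks=[#3:2@95 #6:9@97 #4:6@98 #2:3@100]
After op 7 [order #7] limit_buy(price=104, qty=7): fills=#7x#3:2@95 #7x#6:5@97; bids=[-] asks=[#6:4@97 #4:6@98 #2:3@100]

Answer: bid=104 ask=-
bid=- ask=100
bid=- ask=95
bid=- ask=95
bid=- ask=95
bid=- ask=95
bid=- ask=97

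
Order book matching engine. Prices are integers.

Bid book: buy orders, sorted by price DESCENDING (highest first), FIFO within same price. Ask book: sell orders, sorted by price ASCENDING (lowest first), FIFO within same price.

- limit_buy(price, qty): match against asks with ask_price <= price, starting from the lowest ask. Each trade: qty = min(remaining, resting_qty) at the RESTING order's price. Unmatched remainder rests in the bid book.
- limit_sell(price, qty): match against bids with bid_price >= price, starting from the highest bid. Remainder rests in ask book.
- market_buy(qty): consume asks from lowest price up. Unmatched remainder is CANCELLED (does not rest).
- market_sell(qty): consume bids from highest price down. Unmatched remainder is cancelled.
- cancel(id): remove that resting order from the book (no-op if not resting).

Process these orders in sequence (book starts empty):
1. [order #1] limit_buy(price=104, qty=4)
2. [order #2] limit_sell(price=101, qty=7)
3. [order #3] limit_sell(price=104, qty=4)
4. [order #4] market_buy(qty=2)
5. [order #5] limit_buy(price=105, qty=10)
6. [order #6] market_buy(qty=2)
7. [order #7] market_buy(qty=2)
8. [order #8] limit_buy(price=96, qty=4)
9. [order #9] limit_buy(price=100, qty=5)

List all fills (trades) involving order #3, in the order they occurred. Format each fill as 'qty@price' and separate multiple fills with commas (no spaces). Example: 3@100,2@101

After op 1 [order #1] limit_buy(price=104, qty=4): fills=none; bids=[#1:4@104] asks=[-]
After op 2 [order #2] limit_sell(price=101, qty=7): fills=#1x#2:4@104; bids=[-] asks=[#2:3@101]
After op 3 [order #3] limit_sell(price=104, qty=4): fills=none; bids=[-] asks=[#2:3@101 #3:4@104]
After op 4 [order #4] market_buy(qty=2): fills=#4x#2:2@101; bids=[-] asks=[#2:1@101 #3:4@104]
After op 5 [order #5] limit_buy(price=105, qty=10): fills=#5x#2:1@101 #5x#3:4@104; bids=[#5:5@105] asks=[-]
After op 6 [order #6] market_buy(qty=2): fills=none; bids=[#5:5@105] asks=[-]
After op 7 [order #7] market_buy(qty=2): fills=none; bids=[#5:5@105] asks=[-]
After op 8 [order #8] limit_buy(price=96, qty=4): fills=none; bids=[#5:5@105 #8:4@96] asks=[-]
After op 9 [order #9] limit_buy(price=100, qty=5): fills=none; bids=[#5:5@105 #9:5@100 #8:4@96] asks=[-]

Answer: 4@104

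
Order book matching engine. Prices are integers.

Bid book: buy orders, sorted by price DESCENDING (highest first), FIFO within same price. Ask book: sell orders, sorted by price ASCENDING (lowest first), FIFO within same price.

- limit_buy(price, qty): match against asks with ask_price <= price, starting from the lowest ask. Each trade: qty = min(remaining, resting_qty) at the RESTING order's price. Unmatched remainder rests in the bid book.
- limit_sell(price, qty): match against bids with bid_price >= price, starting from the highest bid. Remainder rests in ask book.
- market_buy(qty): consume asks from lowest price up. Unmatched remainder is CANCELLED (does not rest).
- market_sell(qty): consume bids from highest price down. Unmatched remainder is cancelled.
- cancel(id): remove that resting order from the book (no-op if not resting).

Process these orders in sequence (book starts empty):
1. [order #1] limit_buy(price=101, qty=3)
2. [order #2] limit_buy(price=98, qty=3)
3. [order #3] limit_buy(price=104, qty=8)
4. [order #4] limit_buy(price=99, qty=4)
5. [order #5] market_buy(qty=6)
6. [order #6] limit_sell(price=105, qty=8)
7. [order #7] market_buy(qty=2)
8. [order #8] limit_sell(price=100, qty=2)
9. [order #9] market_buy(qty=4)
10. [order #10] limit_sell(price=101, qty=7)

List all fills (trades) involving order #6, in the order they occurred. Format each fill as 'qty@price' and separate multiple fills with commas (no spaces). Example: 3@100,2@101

Answer: 2@105,4@105

Derivation:
After op 1 [order #1] limit_buy(price=101, qty=3): fills=none; bids=[#1:3@101] asks=[-]
After op 2 [order #2] limit_buy(price=98, qty=3): fills=none; bids=[#1:3@101 #2:3@98] asks=[-]
After op 3 [order #3] limit_buy(price=104, qty=8): fills=none; bids=[#3:8@104 #1:3@101 #2:3@98] asks=[-]
After op 4 [order #4] limit_buy(price=99, qty=4): fills=none; bids=[#3:8@104 #1:3@101 #4:4@99 #2:3@98] asks=[-]
After op 5 [order #5] market_buy(qty=6): fills=none; bids=[#3:8@104 #1:3@101 #4:4@99 #2:3@98] asks=[-]
After op 6 [order #6] limit_sell(price=105, qty=8): fills=none; bids=[#3:8@104 #1:3@101 #4:4@99 #2:3@98] asks=[#6:8@105]
After op 7 [order #7] market_buy(qty=2): fills=#7x#6:2@105; bids=[#3:8@104 #1:3@101 #4:4@99 #2:3@98] asks=[#6:6@105]
After op 8 [order #8] limit_sell(price=100, qty=2): fills=#3x#8:2@104; bids=[#3:6@104 #1:3@101 #4:4@99 #2:3@98] asks=[#6:6@105]
After op 9 [order #9] market_buy(qty=4): fills=#9x#6:4@105; bids=[#3:6@104 #1:3@101 #4:4@99 #2:3@98] asks=[#6:2@105]
After op 10 [order #10] limit_sell(price=101, qty=7): fills=#3x#10:6@104 #1x#10:1@101; bids=[#1:2@101 #4:4@99 #2:3@98] asks=[#6:2@105]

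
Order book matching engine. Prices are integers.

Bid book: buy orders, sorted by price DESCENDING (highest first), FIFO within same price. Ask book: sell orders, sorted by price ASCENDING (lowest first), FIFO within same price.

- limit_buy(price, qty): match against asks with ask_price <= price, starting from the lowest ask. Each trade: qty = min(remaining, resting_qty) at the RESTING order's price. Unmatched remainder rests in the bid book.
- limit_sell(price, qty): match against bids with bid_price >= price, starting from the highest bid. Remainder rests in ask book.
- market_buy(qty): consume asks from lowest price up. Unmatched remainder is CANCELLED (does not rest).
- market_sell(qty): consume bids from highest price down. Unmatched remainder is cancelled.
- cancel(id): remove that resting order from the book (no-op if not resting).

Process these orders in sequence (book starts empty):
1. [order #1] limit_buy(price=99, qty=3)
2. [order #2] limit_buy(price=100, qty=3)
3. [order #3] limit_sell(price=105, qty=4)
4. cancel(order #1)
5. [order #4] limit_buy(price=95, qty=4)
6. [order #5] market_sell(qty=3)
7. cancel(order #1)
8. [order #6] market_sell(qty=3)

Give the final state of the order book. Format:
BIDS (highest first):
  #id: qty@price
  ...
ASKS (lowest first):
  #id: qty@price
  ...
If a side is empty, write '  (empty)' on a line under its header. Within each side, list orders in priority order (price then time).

After op 1 [order #1] limit_buy(price=99, qty=3): fills=none; bids=[#1:3@99] asks=[-]
After op 2 [order #2] limit_buy(price=100, qty=3): fills=none; bids=[#2:3@100 #1:3@99] asks=[-]
After op 3 [order #3] limit_sell(price=105, qty=4): fills=none; bids=[#2:3@100 #1:3@99] asks=[#3:4@105]
After op 4 cancel(order #1): fills=none; bids=[#2:3@100] asks=[#3:4@105]
After op 5 [order #4] limit_buy(price=95, qty=4): fills=none; bids=[#2:3@100 #4:4@95] asks=[#3:4@105]
After op 6 [order #5] market_sell(qty=3): fills=#2x#5:3@100; bids=[#4:4@95] asks=[#3:4@105]
After op 7 cancel(order #1): fills=none; bids=[#4:4@95] asks=[#3:4@105]
After op 8 [order #6] market_sell(qty=3): fills=#4x#6:3@95; bids=[#4:1@95] asks=[#3:4@105]

Answer: BIDS (highest first):
  #4: 1@95
ASKS (lowest first):
  #3: 4@105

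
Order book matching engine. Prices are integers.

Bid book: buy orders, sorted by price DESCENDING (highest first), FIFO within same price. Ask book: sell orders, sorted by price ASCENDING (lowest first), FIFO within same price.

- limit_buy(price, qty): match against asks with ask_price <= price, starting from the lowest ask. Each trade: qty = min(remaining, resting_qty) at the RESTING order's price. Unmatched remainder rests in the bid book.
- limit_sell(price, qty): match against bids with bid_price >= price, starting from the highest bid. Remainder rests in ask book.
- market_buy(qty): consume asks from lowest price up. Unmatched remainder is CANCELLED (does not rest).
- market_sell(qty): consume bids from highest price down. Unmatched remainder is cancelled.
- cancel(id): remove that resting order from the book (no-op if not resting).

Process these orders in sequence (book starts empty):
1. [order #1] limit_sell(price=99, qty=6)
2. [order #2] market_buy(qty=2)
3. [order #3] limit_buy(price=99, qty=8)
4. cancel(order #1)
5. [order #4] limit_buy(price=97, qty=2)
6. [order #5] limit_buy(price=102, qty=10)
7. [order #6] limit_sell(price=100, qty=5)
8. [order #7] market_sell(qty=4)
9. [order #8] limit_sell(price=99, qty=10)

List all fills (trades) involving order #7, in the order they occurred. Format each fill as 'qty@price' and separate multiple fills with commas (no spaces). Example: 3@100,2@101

After op 1 [order #1] limit_sell(price=99, qty=6): fills=none; bids=[-] asks=[#1:6@99]
After op 2 [order #2] market_buy(qty=2): fills=#2x#1:2@99; bids=[-] asks=[#1:4@99]
After op 3 [order #3] limit_buy(price=99, qty=8): fills=#3x#1:4@99; bids=[#3:4@99] asks=[-]
After op 4 cancel(order #1): fills=none; bids=[#3:4@99] asks=[-]
After op 5 [order #4] limit_buy(price=97, qty=2): fills=none; bids=[#3:4@99 #4:2@97] asks=[-]
After op 6 [order #5] limit_buy(price=102, qty=10): fills=none; bids=[#5:10@102 #3:4@99 #4:2@97] asks=[-]
After op 7 [order #6] limit_sell(price=100, qty=5): fills=#5x#6:5@102; bids=[#5:5@102 #3:4@99 #4:2@97] asks=[-]
After op 8 [order #7] market_sell(qty=4): fills=#5x#7:4@102; bids=[#5:1@102 #3:4@99 #4:2@97] asks=[-]
After op 9 [order #8] limit_sell(price=99, qty=10): fills=#5x#8:1@102 #3x#8:4@99; bids=[#4:2@97] asks=[#8:5@99]

Answer: 4@102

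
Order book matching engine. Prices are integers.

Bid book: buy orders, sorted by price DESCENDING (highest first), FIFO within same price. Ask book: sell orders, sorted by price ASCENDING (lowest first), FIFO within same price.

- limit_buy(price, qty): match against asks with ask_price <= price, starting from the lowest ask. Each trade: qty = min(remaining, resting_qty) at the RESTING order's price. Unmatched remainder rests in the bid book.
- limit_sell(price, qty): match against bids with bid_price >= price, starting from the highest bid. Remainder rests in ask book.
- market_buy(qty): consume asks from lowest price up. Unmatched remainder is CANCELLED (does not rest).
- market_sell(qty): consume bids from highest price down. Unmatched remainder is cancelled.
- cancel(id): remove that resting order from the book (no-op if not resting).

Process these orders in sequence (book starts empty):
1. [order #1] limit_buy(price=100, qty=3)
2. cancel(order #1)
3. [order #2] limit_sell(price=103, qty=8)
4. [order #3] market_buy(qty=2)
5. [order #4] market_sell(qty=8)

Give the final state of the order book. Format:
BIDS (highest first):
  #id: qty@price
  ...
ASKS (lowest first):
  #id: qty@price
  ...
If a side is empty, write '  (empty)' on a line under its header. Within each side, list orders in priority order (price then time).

Answer: BIDS (highest first):
  (empty)
ASKS (lowest first):
  #2: 6@103

Derivation:
After op 1 [order #1] limit_buy(price=100, qty=3): fills=none; bids=[#1:3@100] asks=[-]
After op 2 cancel(order #1): fills=none; bids=[-] asks=[-]
After op 3 [order #2] limit_sell(price=103, qty=8): fills=none; bids=[-] asks=[#2:8@103]
After op 4 [order #3] market_buy(qty=2): fills=#3x#2:2@103; bids=[-] asks=[#2:6@103]
After op 5 [order #4] market_sell(qty=8): fills=none; bids=[-] asks=[#2:6@103]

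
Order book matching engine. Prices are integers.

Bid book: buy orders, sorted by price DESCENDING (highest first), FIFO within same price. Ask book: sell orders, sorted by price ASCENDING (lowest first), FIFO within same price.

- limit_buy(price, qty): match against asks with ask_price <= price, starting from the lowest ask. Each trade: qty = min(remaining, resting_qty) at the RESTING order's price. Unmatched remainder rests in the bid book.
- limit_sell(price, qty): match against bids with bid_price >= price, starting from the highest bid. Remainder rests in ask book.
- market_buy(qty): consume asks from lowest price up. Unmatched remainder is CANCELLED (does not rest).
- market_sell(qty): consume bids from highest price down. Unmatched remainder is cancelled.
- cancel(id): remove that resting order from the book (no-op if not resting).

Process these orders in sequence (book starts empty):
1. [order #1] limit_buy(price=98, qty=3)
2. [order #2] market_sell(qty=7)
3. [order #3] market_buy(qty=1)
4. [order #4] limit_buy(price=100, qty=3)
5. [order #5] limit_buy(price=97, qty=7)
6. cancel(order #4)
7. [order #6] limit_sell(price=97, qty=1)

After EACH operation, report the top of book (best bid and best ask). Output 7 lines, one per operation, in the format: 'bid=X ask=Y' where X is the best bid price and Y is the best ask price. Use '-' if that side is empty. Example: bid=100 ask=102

After op 1 [order #1] limit_buy(price=98, qty=3): fills=none; bids=[#1:3@98] asks=[-]
After op 2 [order #2] market_sell(qty=7): fills=#1x#2:3@98; bids=[-] asks=[-]
After op 3 [order #3] market_buy(qty=1): fills=none; bids=[-] asks=[-]
After op 4 [order #4] limit_buy(price=100, qty=3): fills=none; bids=[#4:3@100] asks=[-]
After op 5 [order #5] limit_buy(price=97, qty=7): fills=none; bids=[#4:3@100 #5:7@97] asks=[-]
After op 6 cancel(order #4): fills=none; bids=[#5:7@97] asks=[-]
After op 7 [order #6] limit_sell(price=97, qty=1): fills=#5x#6:1@97; bids=[#5:6@97] asks=[-]

Answer: bid=98 ask=-
bid=- ask=-
bid=- ask=-
bid=100 ask=-
bid=100 ask=-
bid=97 ask=-
bid=97 ask=-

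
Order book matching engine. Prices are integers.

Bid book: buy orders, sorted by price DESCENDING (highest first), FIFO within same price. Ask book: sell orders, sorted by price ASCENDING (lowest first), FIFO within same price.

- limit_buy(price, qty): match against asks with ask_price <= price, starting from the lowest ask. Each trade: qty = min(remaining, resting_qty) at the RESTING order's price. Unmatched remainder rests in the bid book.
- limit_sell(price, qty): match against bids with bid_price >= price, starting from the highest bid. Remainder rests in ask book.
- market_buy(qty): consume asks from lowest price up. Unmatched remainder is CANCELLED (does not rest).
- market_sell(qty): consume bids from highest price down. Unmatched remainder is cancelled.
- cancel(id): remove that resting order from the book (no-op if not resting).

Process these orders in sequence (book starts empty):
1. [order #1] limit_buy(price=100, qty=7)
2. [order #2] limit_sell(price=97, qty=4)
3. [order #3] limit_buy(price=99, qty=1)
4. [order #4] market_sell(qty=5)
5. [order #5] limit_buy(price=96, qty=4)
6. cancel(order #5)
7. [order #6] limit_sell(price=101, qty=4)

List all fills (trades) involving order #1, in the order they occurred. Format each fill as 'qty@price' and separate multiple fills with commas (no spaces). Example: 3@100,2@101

After op 1 [order #1] limit_buy(price=100, qty=7): fills=none; bids=[#1:7@100] asks=[-]
After op 2 [order #2] limit_sell(price=97, qty=4): fills=#1x#2:4@100; bids=[#1:3@100] asks=[-]
After op 3 [order #3] limit_buy(price=99, qty=1): fills=none; bids=[#1:3@100 #3:1@99] asks=[-]
After op 4 [order #4] market_sell(qty=5): fills=#1x#4:3@100 #3x#4:1@99; bids=[-] asks=[-]
After op 5 [order #5] limit_buy(price=96, qty=4): fills=none; bids=[#5:4@96] asks=[-]
After op 6 cancel(order #5): fills=none; bids=[-] asks=[-]
After op 7 [order #6] limit_sell(price=101, qty=4): fills=none; bids=[-] asks=[#6:4@101]

Answer: 4@100,3@100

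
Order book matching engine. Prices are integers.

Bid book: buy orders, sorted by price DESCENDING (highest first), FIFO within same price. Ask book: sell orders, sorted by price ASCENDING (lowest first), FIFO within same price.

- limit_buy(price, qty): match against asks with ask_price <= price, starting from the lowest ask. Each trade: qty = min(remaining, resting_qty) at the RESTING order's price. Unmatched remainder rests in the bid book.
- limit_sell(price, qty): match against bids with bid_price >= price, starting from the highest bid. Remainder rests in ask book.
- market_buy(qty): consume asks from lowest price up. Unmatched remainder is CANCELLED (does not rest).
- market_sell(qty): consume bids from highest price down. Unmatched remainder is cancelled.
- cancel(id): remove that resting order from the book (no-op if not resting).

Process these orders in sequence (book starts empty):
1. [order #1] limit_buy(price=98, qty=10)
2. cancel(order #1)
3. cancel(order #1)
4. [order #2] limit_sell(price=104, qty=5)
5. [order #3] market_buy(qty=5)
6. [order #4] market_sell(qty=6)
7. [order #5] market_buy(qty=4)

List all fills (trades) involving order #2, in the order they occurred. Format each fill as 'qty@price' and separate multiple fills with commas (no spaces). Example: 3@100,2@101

After op 1 [order #1] limit_buy(price=98, qty=10): fills=none; bids=[#1:10@98] asks=[-]
After op 2 cancel(order #1): fills=none; bids=[-] asks=[-]
After op 3 cancel(order #1): fills=none; bids=[-] asks=[-]
After op 4 [order #2] limit_sell(price=104, qty=5): fills=none; bids=[-] asks=[#2:5@104]
After op 5 [order #3] market_buy(qty=5): fills=#3x#2:5@104; bids=[-] asks=[-]
After op 6 [order #4] market_sell(qty=6): fills=none; bids=[-] asks=[-]
After op 7 [order #5] market_buy(qty=4): fills=none; bids=[-] asks=[-]

Answer: 5@104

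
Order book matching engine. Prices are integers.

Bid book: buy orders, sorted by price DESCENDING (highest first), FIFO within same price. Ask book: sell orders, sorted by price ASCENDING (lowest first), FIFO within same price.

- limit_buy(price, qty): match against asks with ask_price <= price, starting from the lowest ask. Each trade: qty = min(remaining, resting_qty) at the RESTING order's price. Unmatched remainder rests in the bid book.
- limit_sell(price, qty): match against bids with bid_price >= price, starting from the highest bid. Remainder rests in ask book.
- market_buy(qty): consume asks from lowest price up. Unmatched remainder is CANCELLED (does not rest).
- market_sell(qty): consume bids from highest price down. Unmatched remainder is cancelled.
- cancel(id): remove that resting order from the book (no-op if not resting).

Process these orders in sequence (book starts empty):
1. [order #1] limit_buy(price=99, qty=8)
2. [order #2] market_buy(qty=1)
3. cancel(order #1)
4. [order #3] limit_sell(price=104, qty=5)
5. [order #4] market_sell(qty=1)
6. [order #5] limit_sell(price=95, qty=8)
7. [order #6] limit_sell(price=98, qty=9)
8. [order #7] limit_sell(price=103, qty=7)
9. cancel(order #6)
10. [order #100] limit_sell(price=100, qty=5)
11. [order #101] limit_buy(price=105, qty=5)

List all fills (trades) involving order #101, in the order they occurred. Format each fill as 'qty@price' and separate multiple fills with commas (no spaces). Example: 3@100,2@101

Answer: 5@95

Derivation:
After op 1 [order #1] limit_buy(price=99, qty=8): fills=none; bids=[#1:8@99] asks=[-]
After op 2 [order #2] market_buy(qty=1): fills=none; bids=[#1:8@99] asks=[-]
After op 3 cancel(order #1): fills=none; bids=[-] asks=[-]
After op 4 [order #3] limit_sell(price=104, qty=5): fills=none; bids=[-] asks=[#3:5@104]
After op 5 [order #4] market_sell(qty=1): fills=none; bids=[-] asks=[#3:5@104]
After op 6 [order #5] limit_sell(price=95, qty=8): fills=none; bids=[-] asks=[#5:8@95 #3:5@104]
After op 7 [order #6] limit_sell(price=98, qty=9): fills=none; bids=[-] asks=[#5:8@95 #6:9@98 #3:5@104]
After op 8 [order #7] limit_sell(price=103, qty=7): fills=none; bids=[-] asks=[#5:8@95 #6:9@98 #7:7@103 #3:5@104]
After op 9 cancel(order #6): fills=none; bids=[-] asks=[#5:8@95 #7:7@103 #3:5@104]
After op 10 [order #100] limit_sell(price=100, qty=5): fills=none; bids=[-] asks=[#5:8@95 #100:5@100 #7:7@103 #3:5@104]
After op 11 [order #101] limit_buy(price=105, qty=5): fills=#101x#5:5@95; bids=[-] asks=[#5:3@95 #100:5@100 #7:7@103 #3:5@104]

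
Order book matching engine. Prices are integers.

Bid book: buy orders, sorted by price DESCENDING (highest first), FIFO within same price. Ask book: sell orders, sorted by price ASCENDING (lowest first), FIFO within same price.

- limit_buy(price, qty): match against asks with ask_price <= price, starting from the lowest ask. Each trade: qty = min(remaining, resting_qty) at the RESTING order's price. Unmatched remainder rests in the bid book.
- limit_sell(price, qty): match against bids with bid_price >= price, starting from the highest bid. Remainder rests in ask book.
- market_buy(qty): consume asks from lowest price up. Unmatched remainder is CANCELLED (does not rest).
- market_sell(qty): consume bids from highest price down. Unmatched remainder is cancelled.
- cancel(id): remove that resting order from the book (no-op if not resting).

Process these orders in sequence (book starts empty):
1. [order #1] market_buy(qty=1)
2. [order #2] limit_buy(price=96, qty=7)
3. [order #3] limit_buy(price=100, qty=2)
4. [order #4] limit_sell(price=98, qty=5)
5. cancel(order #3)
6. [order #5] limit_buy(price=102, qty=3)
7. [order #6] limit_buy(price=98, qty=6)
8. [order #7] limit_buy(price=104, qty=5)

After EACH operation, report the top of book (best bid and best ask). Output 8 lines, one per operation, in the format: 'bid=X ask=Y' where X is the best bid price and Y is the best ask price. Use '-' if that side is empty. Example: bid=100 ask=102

Answer: bid=- ask=-
bid=96 ask=-
bid=100 ask=-
bid=96 ask=98
bid=96 ask=98
bid=96 ask=-
bid=98 ask=-
bid=104 ask=-

Derivation:
After op 1 [order #1] market_buy(qty=1): fills=none; bids=[-] asks=[-]
After op 2 [order #2] limit_buy(price=96, qty=7): fills=none; bids=[#2:7@96] asks=[-]
After op 3 [order #3] limit_buy(price=100, qty=2): fills=none; bids=[#3:2@100 #2:7@96] asks=[-]
After op 4 [order #4] limit_sell(price=98, qty=5): fills=#3x#4:2@100; bids=[#2:7@96] asks=[#4:3@98]
After op 5 cancel(order #3): fills=none; bids=[#2:7@96] asks=[#4:3@98]
After op 6 [order #5] limit_buy(price=102, qty=3): fills=#5x#4:3@98; bids=[#2:7@96] asks=[-]
After op 7 [order #6] limit_buy(price=98, qty=6): fills=none; bids=[#6:6@98 #2:7@96] asks=[-]
After op 8 [order #7] limit_buy(price=104, qty=5): fills=none; bids=[#7:5@104 #6:6@98 #2:7@96] asks=[-]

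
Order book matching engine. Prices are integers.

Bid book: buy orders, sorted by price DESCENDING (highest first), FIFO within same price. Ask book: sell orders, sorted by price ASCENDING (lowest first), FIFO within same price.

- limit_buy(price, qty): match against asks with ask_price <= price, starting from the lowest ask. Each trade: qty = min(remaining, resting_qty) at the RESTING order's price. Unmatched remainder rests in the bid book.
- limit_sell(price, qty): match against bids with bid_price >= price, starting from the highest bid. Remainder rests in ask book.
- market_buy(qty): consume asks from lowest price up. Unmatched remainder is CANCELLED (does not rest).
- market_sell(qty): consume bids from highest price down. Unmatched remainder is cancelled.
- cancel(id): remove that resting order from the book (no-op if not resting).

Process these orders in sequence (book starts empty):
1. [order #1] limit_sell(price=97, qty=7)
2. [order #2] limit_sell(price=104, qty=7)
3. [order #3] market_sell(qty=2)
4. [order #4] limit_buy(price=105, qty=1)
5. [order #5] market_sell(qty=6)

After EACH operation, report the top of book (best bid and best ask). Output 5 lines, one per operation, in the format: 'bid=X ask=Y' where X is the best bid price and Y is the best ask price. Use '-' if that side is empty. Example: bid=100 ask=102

After op 1 [order #1] limit_sell(price=97, qty=7): fills=none; bids=[-] asks=[#1:7@97]
After op 2 [order #2] limit_sell(price=104, qty=7): fills=none; bids=[-] asks=[#1:7@97 #2:7@104]
After op 3 [order #3] market_sell(qty=2): fills=none; bids=[-] asks=[#1:7@97 #2:7@104]
After op 4 [order #4] limit_buy(price=105, qty=1): fills=#4x#1:1@97; bids=[-] asks=[#1:6@97 #2:7@104]
After op 5 [order #5] market_sell(qty=6): fills=none; bids=[-] asks=[#1:6@97 #2:7@104]

Answer: bid=- ask=97
bid=- ask=97
bid=- ask=97
bid=- ask=97
bid=- ask=97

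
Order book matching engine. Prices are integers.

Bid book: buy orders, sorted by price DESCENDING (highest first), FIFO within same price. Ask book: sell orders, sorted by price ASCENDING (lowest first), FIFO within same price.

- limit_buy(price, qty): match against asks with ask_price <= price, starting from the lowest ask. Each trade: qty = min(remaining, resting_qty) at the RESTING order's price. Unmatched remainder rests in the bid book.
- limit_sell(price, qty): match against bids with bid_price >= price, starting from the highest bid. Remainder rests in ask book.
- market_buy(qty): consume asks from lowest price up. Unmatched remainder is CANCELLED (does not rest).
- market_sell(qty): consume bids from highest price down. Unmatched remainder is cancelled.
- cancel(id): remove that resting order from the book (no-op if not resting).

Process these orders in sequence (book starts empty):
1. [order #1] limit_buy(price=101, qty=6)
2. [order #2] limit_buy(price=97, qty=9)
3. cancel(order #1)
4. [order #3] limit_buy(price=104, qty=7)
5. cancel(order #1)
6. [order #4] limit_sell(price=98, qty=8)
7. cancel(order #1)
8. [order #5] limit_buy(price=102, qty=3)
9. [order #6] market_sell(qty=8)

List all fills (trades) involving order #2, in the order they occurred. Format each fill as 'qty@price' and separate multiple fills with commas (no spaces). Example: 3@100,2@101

After op 1 [order #1] limit_buy(price=101, qty=6): fills=none; bids=[#1:6@101] asks=[-]
After op 2 [order #2] limit_buy(price=97, qty=9): fills=none; bids=[#1:6@101 #2:9@97] asks=[-]
After op 3 cancel(order #1): fills=none; bids=[#2:9@97] asks=[-]
After op 4 [order #3] limit_buy(price=104, qty=7): fills=none; bids=[#3:7@104 #2:9@97] asks=[-]
After op 5 cancel(order #1): fills=none; bids=[#3:7@104 #2:9@97] asks=[-]
After op 6 [order #4] limit_sell(price=98, qty=8): fills=#3x#4:7@104; bids=[#2:9@97] asks=[#4:1@98]
After op 7 cancel(order #1): fills=none; bids=[#2:9@97] asks=[#4:1@98]
After op 8 [order #5] limit_buy(price=102, qty=3): fills=#5x#4:1@98; bids=[#5:2@102 #2:9@97] asks=[-]
After op 9 [order #6] market_sell(qty=8): fills=#5x#6:2@102 #2x#6:6@97; bids=[#2:3@97] asks=[-]

Answer: 6@97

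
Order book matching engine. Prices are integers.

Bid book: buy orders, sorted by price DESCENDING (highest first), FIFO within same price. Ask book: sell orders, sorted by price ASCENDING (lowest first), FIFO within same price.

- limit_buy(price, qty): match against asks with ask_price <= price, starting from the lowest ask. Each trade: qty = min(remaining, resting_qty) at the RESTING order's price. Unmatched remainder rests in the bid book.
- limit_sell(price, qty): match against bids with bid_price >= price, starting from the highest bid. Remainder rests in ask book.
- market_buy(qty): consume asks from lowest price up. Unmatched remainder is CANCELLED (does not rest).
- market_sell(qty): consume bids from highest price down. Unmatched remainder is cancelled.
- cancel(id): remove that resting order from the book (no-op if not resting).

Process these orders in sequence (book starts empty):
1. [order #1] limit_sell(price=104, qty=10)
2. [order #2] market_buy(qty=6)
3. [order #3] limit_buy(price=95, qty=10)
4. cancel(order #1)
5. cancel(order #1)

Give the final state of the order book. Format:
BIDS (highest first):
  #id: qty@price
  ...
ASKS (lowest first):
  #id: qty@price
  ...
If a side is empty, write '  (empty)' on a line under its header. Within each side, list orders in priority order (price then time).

Answer: BIDS (highest first):
  #3: 10@95
ASKS (lowest first):
  (empty)

Derivation:
After op 1 [order #1] limit_sell(price=104, qty=10): fills=none; bids=[-] asks=[#1:10@104]
After op 2 [order #2] market_buy(qty=6): fills=#2x#1:6@104; bids=[-] asks=[#1:4@104]
After op 3 [order #3] limit_buy(price=95, qty=10): fills=none; bids=[#3:10@95] asks=[#1:4@104]
After op 4 cancel(order #1): fills=none; bids=[#3:10@95] asks=[-]
After op 5 cancel(order #1): fills=none; bids=[#3:10@95] asks=[-]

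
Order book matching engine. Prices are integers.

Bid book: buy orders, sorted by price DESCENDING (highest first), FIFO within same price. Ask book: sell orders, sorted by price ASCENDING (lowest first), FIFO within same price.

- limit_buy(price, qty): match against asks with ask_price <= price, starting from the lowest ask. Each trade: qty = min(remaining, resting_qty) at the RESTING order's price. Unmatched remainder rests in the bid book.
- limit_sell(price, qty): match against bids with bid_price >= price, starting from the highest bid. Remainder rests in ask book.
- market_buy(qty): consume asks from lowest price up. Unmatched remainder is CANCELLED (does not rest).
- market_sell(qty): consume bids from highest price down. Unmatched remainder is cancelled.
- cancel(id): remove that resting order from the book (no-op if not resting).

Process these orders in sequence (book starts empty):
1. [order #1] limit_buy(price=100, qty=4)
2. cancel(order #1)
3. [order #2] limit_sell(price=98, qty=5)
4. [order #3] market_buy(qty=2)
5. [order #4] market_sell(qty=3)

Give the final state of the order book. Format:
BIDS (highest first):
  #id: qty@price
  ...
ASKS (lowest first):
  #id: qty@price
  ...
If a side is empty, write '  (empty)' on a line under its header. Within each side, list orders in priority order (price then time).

Answer: BIDS (highest first):
  (empty)
ASKS (lowest first):
  #2: 3@98

Derivation:
After op 1 [order #1] limit_buy(price=100, qty=4): fills=none; bids=[#1:4@100] asks=[-]
After op 2 cancel(order #1): fills=none; bids=[-] asks=[-]
After op 3 [order #2] limit_sell(price=98, qty=5): fills=none; bids=[-] asks=[#2:5@98]
After op 4 [order #3] market_buy(qty=2): fills=#3x#2:2@98; bids=[-] asks=[#2:3@98]
After op 5 [order #4] market_sell(qty=3): fills=none; bids=[-] asks=[#2:3@98]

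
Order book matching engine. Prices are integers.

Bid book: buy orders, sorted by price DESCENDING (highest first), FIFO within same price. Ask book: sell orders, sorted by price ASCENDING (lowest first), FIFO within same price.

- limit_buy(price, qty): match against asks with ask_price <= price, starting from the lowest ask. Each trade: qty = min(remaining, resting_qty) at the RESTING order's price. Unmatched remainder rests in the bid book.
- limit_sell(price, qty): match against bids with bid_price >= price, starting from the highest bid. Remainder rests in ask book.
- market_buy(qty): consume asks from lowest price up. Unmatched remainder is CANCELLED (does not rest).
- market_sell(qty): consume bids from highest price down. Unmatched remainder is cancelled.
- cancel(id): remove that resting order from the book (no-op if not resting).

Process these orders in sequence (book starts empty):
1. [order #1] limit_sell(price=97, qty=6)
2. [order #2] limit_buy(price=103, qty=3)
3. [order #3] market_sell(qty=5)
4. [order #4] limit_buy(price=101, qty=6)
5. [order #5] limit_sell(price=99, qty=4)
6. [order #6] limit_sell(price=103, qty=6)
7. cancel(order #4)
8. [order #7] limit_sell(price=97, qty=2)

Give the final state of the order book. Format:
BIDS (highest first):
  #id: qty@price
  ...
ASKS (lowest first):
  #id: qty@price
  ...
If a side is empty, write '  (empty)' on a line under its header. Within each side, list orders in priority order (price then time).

After op 1 [order #1] limit_sell(price=97, qty=6): fills=none; bids=[-] asks=[#1:6@97]
After op 2 [order #2] limit_buy(price=103, qty=3): fills=#2x#1:3@97; bids=[-] asks=[#1:3@97]
After op 3 [order #3] market_sell(qty=5): fills=none; bids=[-] asks=[#1:3@97]
After op 4 [order #4] limit_buy(price=101, qty=6): fills=#4x#1:3@97; bids=[#4:3@101] asks=[-]
After op 5 [order #5] limit_sell(price=99, qty=4): fills=#4x#5:3@101; bids=[-] asks=[#5:1@99]
After op 6 [order #6] limit_sell(price=103, qty=6): fills=none; bids=[-] asks=[#5:1@99 #6:6@103]
After op 7 cancel(order #4): fills=none; bids=[-] asks=[#5:1@99 #6:6@103]
After op 8 [order #7] limit_sell(price=97, qty=2): fills=none; bids=[-] asks=[#7:2@97 #5:1@99 #6:6@103]

Answer: BIDS (highest first):
  (empty)
ASKS (lowest first):
  #7: 2@97
  #5: 1@99
  #6: 6@103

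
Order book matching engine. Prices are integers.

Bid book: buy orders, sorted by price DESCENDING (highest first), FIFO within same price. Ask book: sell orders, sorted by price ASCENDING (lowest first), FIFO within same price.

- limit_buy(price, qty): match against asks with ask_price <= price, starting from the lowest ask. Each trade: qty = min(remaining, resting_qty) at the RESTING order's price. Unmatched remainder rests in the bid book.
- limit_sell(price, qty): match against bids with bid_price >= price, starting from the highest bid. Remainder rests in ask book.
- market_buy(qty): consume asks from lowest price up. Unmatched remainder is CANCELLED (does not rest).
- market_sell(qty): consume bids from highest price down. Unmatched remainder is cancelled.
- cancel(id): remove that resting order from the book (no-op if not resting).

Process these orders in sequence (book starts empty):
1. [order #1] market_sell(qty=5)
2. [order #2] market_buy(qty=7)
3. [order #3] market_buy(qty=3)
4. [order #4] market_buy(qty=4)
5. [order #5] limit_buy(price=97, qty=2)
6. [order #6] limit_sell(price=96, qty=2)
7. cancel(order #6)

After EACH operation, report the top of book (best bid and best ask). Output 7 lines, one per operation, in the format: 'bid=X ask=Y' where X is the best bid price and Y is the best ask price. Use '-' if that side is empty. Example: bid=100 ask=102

Answer: bid=- ask=-
bid=- ask=-
bid=- ask=-
bid=- ask=-
bid=97 ask=-
bid=- ask=-
bid=- ask=-

Derivation:
After op 1 [order #1] market_sell(qty=5): fills=none; bids=[-] asks=[-]
After op 2 [order #2] market_buy(qty=7): fills=none; bids=[-] asks=[-]
After op 3 [order #3] market_buy(qty=3): fills=none; bids=[-] asks=[-]
After op 4 [order #4] market_buy(qty=4): fills=none; bids=[-] asks=[-]
After op 5 [order #5] limit_buy(price=97, qty=2): fills=none; bids=[#5:2@97] asks=[-]
After op 6 [order #6] limit_sell(price=96, qty=2): fills=#5x#6:2@97; bids=[-] asks=[-]
After op 7 cancel(order #6): fills=none; bids=[-] asks=[-]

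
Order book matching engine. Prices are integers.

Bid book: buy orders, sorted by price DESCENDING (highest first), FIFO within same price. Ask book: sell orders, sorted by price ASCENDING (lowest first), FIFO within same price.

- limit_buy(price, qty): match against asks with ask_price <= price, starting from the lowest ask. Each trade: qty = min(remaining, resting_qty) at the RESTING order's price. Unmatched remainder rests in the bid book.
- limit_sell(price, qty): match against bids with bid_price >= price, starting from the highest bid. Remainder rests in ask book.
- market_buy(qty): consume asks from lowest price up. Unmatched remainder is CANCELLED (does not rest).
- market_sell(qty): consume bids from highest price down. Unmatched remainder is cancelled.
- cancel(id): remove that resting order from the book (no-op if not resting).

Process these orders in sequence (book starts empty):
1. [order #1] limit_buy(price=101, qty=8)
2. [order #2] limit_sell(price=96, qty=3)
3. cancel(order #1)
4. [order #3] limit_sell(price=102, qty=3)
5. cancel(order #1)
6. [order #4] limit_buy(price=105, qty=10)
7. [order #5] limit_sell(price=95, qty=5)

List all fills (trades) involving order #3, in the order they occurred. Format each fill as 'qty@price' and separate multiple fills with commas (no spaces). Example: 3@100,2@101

After op 1 [order #1] limit_buy(price=101, qty=8): fills=none; bids=[#1:8@101] asks=[-]
After op 2 [order #2] limit_sell(price=96, qty=3): fills=#1x#2:3@101; bids=[#1:5@101] asks=[-]
After op 3 cancel(order #1): fills=none; bids=[-] asks=[-]
After op 4 [order #3] limit_sell(price=102, qty=3): fills=none; bids=[-] asks=[#3:3@102]
After op 5 cancel(order #1): fills=none; bids=[-] asks=[#3:3@102]
After op 6 [order #4] limit_buy(price=105, qty=10): fills=#4x#3:3@102; bids=[#4:7@105] asks=[-]
After op 7 [order #5] limit_sell(price=95, qty=5): fills=#4x#5:5@105; bids=[#4:2@105] asks=[-]

Answer: 3@102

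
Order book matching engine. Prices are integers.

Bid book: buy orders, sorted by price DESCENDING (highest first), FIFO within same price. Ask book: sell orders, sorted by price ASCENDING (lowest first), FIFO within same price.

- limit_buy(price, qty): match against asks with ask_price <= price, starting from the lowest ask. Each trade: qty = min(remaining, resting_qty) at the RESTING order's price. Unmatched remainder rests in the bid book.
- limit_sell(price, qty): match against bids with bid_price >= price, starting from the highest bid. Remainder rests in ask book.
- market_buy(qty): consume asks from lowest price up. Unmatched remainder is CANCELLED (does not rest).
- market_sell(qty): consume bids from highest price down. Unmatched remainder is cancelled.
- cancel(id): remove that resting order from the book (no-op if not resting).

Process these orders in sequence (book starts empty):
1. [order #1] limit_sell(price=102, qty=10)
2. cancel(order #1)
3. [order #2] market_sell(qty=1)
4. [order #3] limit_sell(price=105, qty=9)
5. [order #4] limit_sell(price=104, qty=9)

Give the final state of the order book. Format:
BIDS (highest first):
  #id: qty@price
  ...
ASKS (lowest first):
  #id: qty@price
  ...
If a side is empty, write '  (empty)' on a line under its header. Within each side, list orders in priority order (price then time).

After op 1 [order #1] limit_sell(price=102, qty=10): fills=none; bids=[-] asks=[#1:10@102]
After op 2 cancel(order #1): fills=none; bids=[-] asks=[-]
After op 3 [order #2] market_sell(qty=1): fills=none; bids=[-] asks=[-]
After op 4 [order #3] limit_sell(price=105, qty=9): fills=none; bids=[-] asks=[#3:9@105]
After op 5 [order #4] limit_sell(price=104, qty=9): fills=none; bids=[-] asks=[#4:9@104 #3:9@105]

Answer: BIDS (highest first):
  (empty)
ASKS (lowest first):
  #4: 9@104
  #3: 9@105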